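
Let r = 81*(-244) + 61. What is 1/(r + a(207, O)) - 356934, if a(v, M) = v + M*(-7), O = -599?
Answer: -5462161003/15303 ≈ -3.5693e+5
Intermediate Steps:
a(v, M) = v - 7*M
r = -19703 (r = -19764 + 61 = -19703)
1/(r + a(207, O)) - 356934 = 1/(-19703 + (207 - 7*(-599))) - 356934 = 1/(-19703 + (207 + 4193)) - 356934 = 1/(-19703 + 4400) - 356934 = 1/(-15303) - 356934 = -1/15303 - 356934 = -5462161003/15303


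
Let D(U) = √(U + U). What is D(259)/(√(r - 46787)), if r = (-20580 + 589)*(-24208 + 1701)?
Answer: √258937063/14996355 ≈ 0.0010730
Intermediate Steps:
D(U) = √2*√U (D(U) = √(2*U) = √2*√U)
r = 449937437 (r = -19991*(-22507) = 449937437)
D(259)/(√(r - 46787)) = (√2*√259)/(√(449937437 - 46787)) = √518/(√449890650) = √518/((15*√1999514)) = √518*(√1999514/29992710) = √258937063/14996355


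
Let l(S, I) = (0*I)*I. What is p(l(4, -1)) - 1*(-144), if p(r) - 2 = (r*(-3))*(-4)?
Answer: 146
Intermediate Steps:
l(S, I) = 0 (l(S, I) = 0*I = 0)
p(r) = 2 + 12*r (p(r) = 2 + (r*(-3))*(-4) = 2 - 3*r*(-4) = 2 + 12*r)
p(l(4, -1)) - 1*(-144) = (2 + 12*0) - 1*(-144) = (2 + 0) + 144 = 2 + 144 = 146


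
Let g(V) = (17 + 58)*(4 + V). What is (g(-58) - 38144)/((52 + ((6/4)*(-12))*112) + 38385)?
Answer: -42194/36421 ≈ -1.1585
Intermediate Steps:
g(V) = 300 + 75*V (g(V) = 75*(4 + V) = 300 + 75*V)
(g(-58) - 38144)/((52 + ((6/4)*(-12))*112) + 38385) = ((300 + 75*(-58)) - 38144)/((52 + ((6/4)*(-12))*112) + 38385) = ((300 - 4350) - 38144)/((52 + ((6*(¼))*(-12))*112) + 38385) = (-4050 - 38144)/((52 + ((3/2)*(-12))*112) + 38385) = -42194/((52 - 18*112) + 38385) = -42194/((52 - 2016) + 38385) = -42194/(-1964 + 38385) = -42194/36421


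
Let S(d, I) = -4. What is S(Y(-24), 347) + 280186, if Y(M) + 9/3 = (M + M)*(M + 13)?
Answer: 280182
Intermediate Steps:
Y(M) = -3 + 2*M*(13 + M) (Y(M) = -3 + (M + M)*(M + 13) = -3 + (2*M)*(13 + M) = -3 + 2*M*(13 + M))
S(Y(-24), 347) + 280186 = -4 + 280186 = 280182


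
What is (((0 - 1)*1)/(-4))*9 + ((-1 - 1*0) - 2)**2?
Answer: 45/4 ≈ 11.250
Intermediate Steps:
(((0 - 1)*1)/(-4))*9 + ((-1 - 1*0) - 2)**2 = (-1*1*(-1/4))*9 + ((-1 + 0) - 2)**2 = -1*(-1/4)*9 + (-1 - 2)**2 = (1/4)*9 + (-3)**2 = 9/4 + 9 = 45/4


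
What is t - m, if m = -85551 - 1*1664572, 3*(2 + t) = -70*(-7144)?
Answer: 5750443/3 ≈ 1.9168e+6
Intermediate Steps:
t = 500074/3 (t = -2 + (-70*(-7144))/3 = -2 + (1/3)*500080 = -2 + 500080/3 = 500074/3 ≈ 1.6669e+5)
m = -1750123 (m = -85551 - 1664572 = -1750123)
t - m = 500074/3 - 1*(-1750123) = 500074/3 + 1750123 = 5750443/3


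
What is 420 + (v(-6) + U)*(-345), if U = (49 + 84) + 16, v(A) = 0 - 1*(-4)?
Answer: -52365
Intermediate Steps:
v(A) = 4 (v(A) = 0 + 4 = 4)
U = 149 (U = 133 + 16 = 149)
420 + (v(-6) + U)*(-345) = 420 + (4 + 149)*(-345) = 420 + 153*(-345) = 420 - 52785 = -52365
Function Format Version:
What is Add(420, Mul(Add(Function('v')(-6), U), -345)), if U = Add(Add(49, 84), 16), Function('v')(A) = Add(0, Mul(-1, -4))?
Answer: -52365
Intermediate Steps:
Function('v')(A) = 4 (Function('v')(A) = Add(0, 4) = 4)
U = 149 (U = Add(133, 16) = 149)
Add(420, Mul(Add(Function('v')(-6), U), -345)) = Add(420, Mul(Add(4, 149), -345)) = Add(420, Mul(153, -345)) = Add(420, -52785) = -52365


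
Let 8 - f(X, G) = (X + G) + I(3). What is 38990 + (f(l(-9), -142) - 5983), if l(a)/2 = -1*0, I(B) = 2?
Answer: 33155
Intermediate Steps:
l(a) = 0 (l(a) = 2*(-1*0) = 2*0 = 0)
f(X, G) = 6 - G - X (f(X, G) = 8 - ((X + G) + 2) = 8 - ((G + X) + 2) = 8 - (2 + G + X) = 8 + (-2 - G - X) = 6 - G - X)
38990 + (f(l(-9), -142) - 5983) = 38990 + ((6 - 1*(-142) - 1*0) - 5983) = 38990 + ((6 + 142 + 0) - 5983) = 38990 + (148 - 5983) = 38990 - 5835 = 33155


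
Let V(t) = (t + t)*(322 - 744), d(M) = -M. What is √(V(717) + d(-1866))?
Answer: I*√603282 ≈ 776.71*I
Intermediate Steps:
V(t) = -844*t (V(t) = (2*t)*(-422) = -844*t)
√(V(717) + d(-1866)) = √(-844*717 - 1*(-1866)) = √(-605148 + 1866) = √(-603282) = I*√603282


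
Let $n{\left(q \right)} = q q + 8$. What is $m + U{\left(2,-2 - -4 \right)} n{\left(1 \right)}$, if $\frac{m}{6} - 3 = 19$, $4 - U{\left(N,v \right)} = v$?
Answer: $150$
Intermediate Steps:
$U{\left(N,v \right)} = 4 - v$
$m = 132$ ($m = 18 + 6 \cdot 19 = 18 + 114 = 132$)
$n{\left(q \right)} = 8 + q^{2}$ ($n{\left(q \right)} = q^{2} + 8 = 8 + q^{2}$)
$m + U{\left(2,-2 - -4 \right)} n{\left(1 \right)} = 132 + \left(4 - \left(-2 - -4\right)\right) \left(8 + 1^{2}\right) = 132 + \left(4 - \left(-2 + 4\right)\right) \left(8 + 1\right) = 132 + \left(4 - 2\right) 9 = 132 + 2 \cdot 9 = 132 + 18 = 150$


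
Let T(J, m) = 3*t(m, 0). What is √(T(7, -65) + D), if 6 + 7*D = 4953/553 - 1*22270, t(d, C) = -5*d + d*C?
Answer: 5*I*√26984662/553 ≈ 46.968*I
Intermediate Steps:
t(d, C) = -5*d + C*d
T(J, m) = -15*m (T(J, m) = 3*(m*(-5 + 0)) = 3*(m*(-5)) = 3*(-5*m) = -15*m)
D = -12313675/3871 (D = -6/7 + (4953/553 - 1*22270)/7 = -6/7 + (4953*(1/553) - 22270)/7 = -6/7 + (4953/553 - 22270)/7 = -6/7 + (⅐)*(-12310357/553) = -6/7 - 12310357/3871 = -12313675/3871 ≈ -3181.0)
√(T(7, -65) + D) = √(-15*(-65) - 12313675/3871) = √(975 - 12313675/3871) = √(-8539450/3871) = 5*I*√26984662/553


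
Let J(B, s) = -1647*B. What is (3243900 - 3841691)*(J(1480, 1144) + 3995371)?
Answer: -931245395501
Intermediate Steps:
(3243900 - 3841691)*(J(1480, 1144) + 3995371) = (3243900 - 3841691)*(-1647*1480 + 3995371) = -597791*(-2437560 + 3995371) = -597791*1557811 = -931245395501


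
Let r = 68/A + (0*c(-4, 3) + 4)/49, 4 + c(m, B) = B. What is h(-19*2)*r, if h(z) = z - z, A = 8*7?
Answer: 0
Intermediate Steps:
c(m, B) = -4 + B
A = 56
h(z) = 0
r = 127/98 (r = 68/56 + (0*(-4 + 3) + 4)/49 = 68*(1/56) + (0*(-1) + 4)*(1/49) = 17/14 + (0 + 4)*(1/49) = 17/14 + 4*(1/49) = 17/14 + 4/49 = 127/98 ≈ 1.2959)
h(-19*2)*r = 0*(127/98) = 0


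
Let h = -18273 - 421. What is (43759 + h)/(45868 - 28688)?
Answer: 5013/3436 ≈ 1.4590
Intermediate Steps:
h = -18694
(43759 + h)/(45868 - 28688) = (43759 - 18694)/(45868 - 28688) = 25065/17180 = 25065*(1/17180) = 5013/3436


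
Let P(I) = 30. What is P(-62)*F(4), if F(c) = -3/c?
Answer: -45/2 ≈ -22.500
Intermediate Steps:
P(-62)*F(4) = 30*(-3/4) = -45/2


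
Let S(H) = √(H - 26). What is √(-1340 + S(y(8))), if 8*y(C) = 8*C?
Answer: √(-1340 + 3*I*√2) ≈ 0.0579 + 36.606*I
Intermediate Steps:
y(C) = C (y(C) = (8*C)/8 = C)
S(H) = √(-26 + H)
√(-1340 + S(y(8))) = √(-1340 + √(-26 + 8)) = √(-1340 + √(-18)) = √(-1340 + 3*I*√2)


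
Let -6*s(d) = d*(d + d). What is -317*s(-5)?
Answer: 7925/3 ≈ 2641.7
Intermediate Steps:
s(d) = -d²/3 (s(d) = -d*(d + d)/6 = -d*2*d/6 = -d²/3)
-317*s(-5) = -(-317)*(-5)²/3 = -(-317)*25/3 = -317*(-25/3) = 7925/3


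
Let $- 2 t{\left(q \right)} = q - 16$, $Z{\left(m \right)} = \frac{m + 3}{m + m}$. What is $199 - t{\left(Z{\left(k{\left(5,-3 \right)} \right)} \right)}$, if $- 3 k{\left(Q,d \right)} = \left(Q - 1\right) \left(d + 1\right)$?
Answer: $\frac{6129}{32} \approx 191.53$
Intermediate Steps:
$k{\left(Q,d \right)} = - \frac{\left(1 + d\right) \left(-1 + Q\right)}{3}$ ($k{\left(Q,d \right)} = - \frac{\left(Q - 1\right) \left(d + 1\right)}{3} = - \frac{\left(-1 + Q\right) \left(1 + d\right)}{3} = - \frac{\left(1 + d\right) \left(-1 + Q\right)}{3}$)
$Z{\left(m \right)} = \frac{3 + m}{2 m}$
$t{\left(q \right)} = 8 - \frac{q}{2}$ ($t{\left(q \right)} = - \frac{q - 16}{2} = - \frac{-16 + q}{2} = 8 - \frac{q}{2}$)
$199 - t{\left(Z{\left(k{\left(5,-3 \right)} \right)} \right)} = 199 - \left(8 - \frac{\frac{1}{2} \frac{1}{\frac{1}{3} - \frac{5}{3} + \frac{1}{3} \left(-3\right) - \frac{5}{3} \left(-3\right)} \left(3 + \left(\frac{1}{3} - \frac{5}{3} + \frac{1}{3} \left(-3\right) - \frac{5}{3} \left(-3\right)\right)\right)}{2}\right) = 199 - \left(8 - \frac{\frac{1}{2} \frac{1}{\frac{1}{3} - \frac{5}{3} - 1 + 5} \left(3 + \left(\frac{1}{3} - \frac{5}{3} - 1 + 5\right)\right)}{2}\right) = 199 - \left(8 - \frac{\frac{1}{2} \frac{1}{\frac{8}{3}} \left(3 + \frac{8}{3}\right)}{2}\right) = 199 - \left(8 - \frac{\frac{1}{2} \cdot \frac{3}{8} \cdot \frac{17}{3}}{2}\right) = 199 - \left(8 - \frac{17}{32}\right) = 199 - \frac{239}{32} = \frac{6129}{32}$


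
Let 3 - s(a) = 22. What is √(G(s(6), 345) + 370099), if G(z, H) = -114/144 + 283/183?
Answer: √198308331006/732 ≈ 608.36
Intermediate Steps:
s(a) = -19 (s(a) = 3 - 1*22 = 3 - 22 = -19)
G(z, H) = 1105/1464 (G(z, H) = -114*1/144 + 283*(1/183) = -19/24 + 283/183 = 1105/1464)
√(G(s(6), 345) + 370099) = √(1105/1464 + 370099) = √(541826041/1464) = √198308331006/732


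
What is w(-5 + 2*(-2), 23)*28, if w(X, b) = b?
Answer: 644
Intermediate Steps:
w(-5 + 2*(-2), 23)*28 = 23*28 = 644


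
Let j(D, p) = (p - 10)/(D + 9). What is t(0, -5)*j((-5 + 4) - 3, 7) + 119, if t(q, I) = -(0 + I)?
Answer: 116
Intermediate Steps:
t(q, I) = -I
j(D, p) = (-10 + p)/(9 + D)
t(0, -5)*j((-5 + 4) - 3, 7) + 119 = (-1*(-5))*((-10 + 7)/(9 + ((-5 + 4) - 3))) + 119 = 5*(-3/(9 + (-1 - 3))) + 119 = 5*(-3/(9 - 4)) + 119 = 5*(-3/5) + 119 = -3 + 119 = 116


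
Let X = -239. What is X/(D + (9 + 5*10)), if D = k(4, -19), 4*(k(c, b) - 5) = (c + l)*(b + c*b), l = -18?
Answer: -478/793 ≈ -0.60277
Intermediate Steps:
k(c, b) = 5 + (-18 + c)*(b + b*c)/4 (k(c, b) = 5 + ((c - 18)*(b + c*b))/4 = 5 + ((-18 + c)*(b + b*c))/4 = 5 + (-18 + c)*(b + b*c)/4)
D = 675/2 (D = 5 - 9/2*(-19) - 17/4*(-19)*4 + (¼)*(-19)*4² = 5 + 171/2 + 323 + (¼)*(-19)*16 = 5 + 171/2 + 323 - 76 = 675/2 ≈ 337.50)
X/(D + (9 + 5*10)) = -239/(675/2 + (9 + 5*10)) = -239/(675/2 + (9 + 50)) = -239/(675/2 + 59) = -239/793/2 = -239*2/793 = -478/793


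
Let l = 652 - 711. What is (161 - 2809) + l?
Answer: -2707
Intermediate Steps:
l = -59
(161 - 2809) + l = (161 - 2809) - 59 = -2648 - 59 = -2707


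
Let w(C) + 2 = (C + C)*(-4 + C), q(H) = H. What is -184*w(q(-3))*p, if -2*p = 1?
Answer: 3680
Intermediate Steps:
p = -½ (p = -½*1 = -½ ≈ -0.50000)
w(C) = -2 + 2*C*(-4 + C) (w(C) = -2 + (C + C)*(-4 + C) = -2 + (2*C)*(-4 + C) = -2 + 2*C*(-4 + C))
-184*w(q(-3))*p = -184*(-2 - 8*(-3) + 2*(-3)²)*(-1)/2 = -184*(-2 + 24 + 2*9)*(-1)/2 = -184*(-2 + 24 + 18)*(-1)/2 = -7360*(-1)/2 = -184*(-20) = 3680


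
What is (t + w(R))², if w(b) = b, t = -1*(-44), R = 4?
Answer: 2304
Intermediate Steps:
t = 44
(t + w(R))² = (44 + 4)² = 48² = 2304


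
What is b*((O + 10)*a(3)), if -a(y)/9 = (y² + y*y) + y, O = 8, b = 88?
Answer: -299376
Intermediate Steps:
a(y) = -18*y² - 9*y (a(y) = -9*((y² + y*y) + y) = -9*((y² + y²) + y) = -9*(2*y² + y) = -9*(y + 2*y²) = -18*y² - 9*y)
b*((O + 10)*a(3)) = 88*((8 + 10)*(-9*3*(1 + 2*3))) = 88*(18*(-9*3*(1 + 6))) = 88*(18*(-9*3*7)) = 88*(18*(-189)) = 88*(-3402) = -299376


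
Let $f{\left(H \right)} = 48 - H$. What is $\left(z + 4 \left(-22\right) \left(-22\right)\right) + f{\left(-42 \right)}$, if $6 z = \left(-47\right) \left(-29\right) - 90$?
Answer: $\frac{13429}{6} \approx 2238.2$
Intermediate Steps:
$z = \frac{1273}{6}$ ($z = \frac{\left(-47\right) \left(-29\right) - 90}{6} = \frac{1363 - 90}{6} = \frac{1}{6} \cdot 1273 = \frac{1273}{6} \approx 212.17$)
$\left(z + 4 \left(-22\right) \left(-22\right)\right) + f{\left(-42 \right)} = \left(\frac{1273}{6} + 4 \left(-22\right) \left(-22\right)\right) + \left(48 - -42\right) = \left(\frac{1273}{6} - -1936\right) + \left(48 + 42\right) = \left(\frac{1273}{6} + 1936\right) + 90 = \frac{12889}{6} + 90 = \frac{13429}{6}$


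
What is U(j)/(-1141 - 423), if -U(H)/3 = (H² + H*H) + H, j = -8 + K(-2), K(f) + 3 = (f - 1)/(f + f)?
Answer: 4797/12512 ≈ 0.38339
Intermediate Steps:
K(f) = -3 + (-1 + f)/(2*f) (K(f) = -3 + (f - 1)/(f + f) = -3 + (-1 + f)/((2*f)) = -3 + (-1 + f)*(1/(2*f)) = -3 + (-1 + f)/(2*f))
j = -41/4 (j = -8 + (½)*(-1 - 5*(-2))/(-2) = -8 + (½)*(-½)*(-1 + 10) = -8 + (½)*(-½)*9 = -8 - 9/4 = -41/4 ≈ -10.250)
U(H) = -6*H² - 3*H (U(H) = -3*((H² + H*H) + H) = -3*((H² + H²) + H) = -3*(2*H² + H) = -3*(H + 2*H²) = -6*H² - 3*H)
U(j)/(-1141 - 423) = (-3*(-41/4)*(1 + 2*(-41/4)))/(-1141 - 423) = (-3*(-41/4)*(1 - 41/2))/(-1564) = -(-3)*(-41)*(-39)/(1564*4*2) = -1/1564*(-4797/8) = 4797/12512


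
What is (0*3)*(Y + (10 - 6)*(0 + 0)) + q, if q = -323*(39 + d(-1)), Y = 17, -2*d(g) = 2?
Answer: -12274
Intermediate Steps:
d(g) = -1 (d(g) = -½*2 = -1)
q = -12274 (q = -323*(39 - 1) = -323*38 = -12274)
(0*3)*(Y + (10 - 6)*(0 + 0)) + q = (0*3)*(17 + (10 - 6)*(0 + 0)) - 12274 = 0*(17 + 4*0) - 12274 = 0*(17 + 0) - 12274 = 0*17 - 12274 = 0 - 12274 = -12274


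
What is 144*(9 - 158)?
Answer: -21456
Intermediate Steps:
144*(9 - 158) = 144*(-149) = -21456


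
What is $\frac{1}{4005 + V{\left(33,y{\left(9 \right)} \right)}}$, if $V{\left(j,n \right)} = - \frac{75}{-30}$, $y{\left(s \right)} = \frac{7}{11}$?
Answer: $\frac{2}{8015} \approx 0.00024953$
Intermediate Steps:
$y{\left(s \right)} = \frac{7}{11}$ ($y{\left(s \right)} = 7 \cdot \frac{1}{11} = \frac{7}{11}$)
$V{\left(j,n \right)} = \frac{5}{2}$ ($V{\left(j,n \right)} = \left(-75\right) \left(- \frac{1}{30}\right) = \frac{5}{2}$)
$\frac{1}{4005 + V{\left(33,y{\left(9 \right)} \right)}} = \frac{1}{4005 + \frac{5}{2}} = \frac{1}{\frac{8015}{2}} = \frac{2}{8015}$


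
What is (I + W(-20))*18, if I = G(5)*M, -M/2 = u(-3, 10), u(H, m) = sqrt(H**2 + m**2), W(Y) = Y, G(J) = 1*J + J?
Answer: -360 - 360*sqrt(109) ≈ -4118.5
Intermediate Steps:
G(J) = 2*J (G(J) = J + J = 2*J)
M = -2*sqrt(109) (M = -2*sqrt((-3)**2 + 10**2) = -2*sqrt(9 + 100) = -2*sqrt(109) ≈ -20.881)
I = -20*sqrt(109) (I = (2*5)*(-2*sqrt(109)) = 10*(-2*sqrt(109)) = -20*sqrt(109) ≈ -208.81)
(I + W(-20))*18 = (-20*sqrt(109) - 20)*18 = (-20 - 20*sqrt(109))*18 = -360 - 360*sqrt(109)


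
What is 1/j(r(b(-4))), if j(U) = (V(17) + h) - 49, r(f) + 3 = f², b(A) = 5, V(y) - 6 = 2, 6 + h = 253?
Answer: 1/206 ≈ 0.0048544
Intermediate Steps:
h = 247 (h = -6 + 253 = 247)
V(y) = 8 (V(y) = 6 + 2 = 8)
r(f) = -3 + f²
j(U) = 206 (j(U) = (8 + 247) - 49 = 255 - 49 = 206)
1/j(r(b(-4))) = 1/206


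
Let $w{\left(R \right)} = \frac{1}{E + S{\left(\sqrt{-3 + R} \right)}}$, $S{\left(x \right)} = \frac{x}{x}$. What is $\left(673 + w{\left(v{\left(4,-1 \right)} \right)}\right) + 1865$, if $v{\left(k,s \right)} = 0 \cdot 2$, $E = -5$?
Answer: $\frac{10151}{4} \approx 2537.8$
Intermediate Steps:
$v{\left(k,s \right)} = 0$
$S{\left(x \right)} = 1$
$w{\left(R \right)} = - \frac{1}{4}$ ($w{\left(R \right)} = \frac{1}{-5 + 1} = \frac{1}{-4} = - \frac{1}{4}$)
$\left(673 + w{\left(v{\left(4,-1 \right)} \right)}\right) + 1865 = \left(673 - \frac{1}{4}\right) + 1865 = \frac{2691}{4} + 1865 = \frac{10151}{4}$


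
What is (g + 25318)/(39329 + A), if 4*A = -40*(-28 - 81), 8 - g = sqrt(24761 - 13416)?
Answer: 938/1497 - sqrt(11345)/40419 ≈ 0.62395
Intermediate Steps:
g = 8 - sqrt(11345) (g = 8 - sqrt(24761 - 13416) = 8 - sqrt(11345) ≈ -98.513)
A = 1090 (A = (-40*(-28 - 81))/4 = (-40*(-109))/4 = (1/4)*4360 = 1090)
(g + 25318)/(39329 + A) = ((8 - sqrt(11345)) + 25318)/(39329 + 1090) = (25326 - sqrt(11345))/40419 = (25326 - sqrt(11345))*(1/40419) = 938/1497 - sqrt(11345)/40419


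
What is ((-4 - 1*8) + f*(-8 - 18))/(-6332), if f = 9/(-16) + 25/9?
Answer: 5011/455904 ≈ 0.010991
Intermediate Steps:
f = 319/144 (f = 9*(-1/16) + 25*(⅑) = -9/16 + 25/9 = 319/144 ≈ 2.2153)
((-4 - 1*8) + f*(-8 - 18))/(-6332) = ((-4 - 1*8) + 319*(-8 - 18)/144)/(-6332) = ((-4 - 8) + (319/144)*(-26))*(-1/6332) = (-12 - 4147/72)*(-1/6332) = -5011/72*(-1/6332) = 5011/455904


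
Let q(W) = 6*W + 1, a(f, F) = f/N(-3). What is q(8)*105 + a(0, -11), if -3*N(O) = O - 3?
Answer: 5145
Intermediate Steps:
N(O) = 1 - O/3 (N(O) = -(O - 3)/3 = -(-3 + O)/3 = 1 - O/3)
a(f, F) = f/2 (a(f, F) = f/(1 - ⅓*(-3)) = f/(1 + 1) = f/2)
q(W) = 1 + 6*W
q(8)*105 + a(0, -11) = (1 + 6*8)*105 + (½)*0 = (1 + 48)*105 + 0 = 49*105 + 0 = 5145 + 0 = 5145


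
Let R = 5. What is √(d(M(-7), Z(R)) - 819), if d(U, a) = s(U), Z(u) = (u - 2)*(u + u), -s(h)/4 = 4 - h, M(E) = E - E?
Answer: I*√835 ≈ 28.896*I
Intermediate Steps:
M(E) = 0
s(h) = -16 + 4*h (s(h) = -4*(4 - h) = -16 + 4*h)
Z(u) = 2*u*(-2 + u) (Z(u) = (-2 + u)*(2*u) = 2*u*(-2 + u))
d(U, a) = -16 + 4*U
√(d(M(-7), Z(R)) - 819) = √((-16 + 4*0) - 819) = √((-16 + 0) - 819) = √(-16 - 819) = √(-835) = I*√835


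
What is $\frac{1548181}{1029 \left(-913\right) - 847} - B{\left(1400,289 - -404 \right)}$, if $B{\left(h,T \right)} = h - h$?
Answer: $- \frac{1548181}{940324} \approx -1.6464$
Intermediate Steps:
$B{\left(h,T \right)} = 0$
$\frac{1548181}{1029 \left(-913\right) - 847} - B{\left(1400,289 - -404 \right)} = \frac{1548181}{1029 \left(-913\right) - 847} - 0 = \frac{1548181}{-939477 - 847} + 0 = \frac{1548181}{-940324} + 0 = 1548181 \left(- \frac{1}{940324}\right) + 0 = - \frac{1548181}{940324} + 0 = - \frac{1548181}{940324}$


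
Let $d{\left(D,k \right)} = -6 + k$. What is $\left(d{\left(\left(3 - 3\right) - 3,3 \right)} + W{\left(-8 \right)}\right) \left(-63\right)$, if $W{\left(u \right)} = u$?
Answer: $693$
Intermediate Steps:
$\left(d{\left(\left(3 - 3\right) - 3,3 \right)} + W{\left(-8 \right)}\right) \left(-63\right) = \left(\left(-6 + 3\right) - 8\right) \left(-63\right) = \left(-3 - 8\right) \left(-63\right) = \left(-11\right) \left(-63\right) = 693$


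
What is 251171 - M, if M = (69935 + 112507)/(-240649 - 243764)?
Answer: 40556893355/161471 ≈ 2.5117e+5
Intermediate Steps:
M = -60814/161471 (M = 182442/(-484413) = 182442*(-1/484413) = -60814/161471 ≈ -0.37663)
251171 - M = 251171 - 1*(-60814/161471) = 251171 + 60814/161471 = 40556893355/161471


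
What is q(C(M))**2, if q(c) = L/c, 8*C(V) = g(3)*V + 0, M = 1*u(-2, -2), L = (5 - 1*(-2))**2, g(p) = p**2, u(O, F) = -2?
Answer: 38416/81 ≈ 474.27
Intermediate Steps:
L = 49 (L = (5 + 2)**2 = 7**2 = 49)
M = -2 (M = 1*(-2) = -2)
C(V) = 9*V/8 (C(V) = (3**2*V + 0)/8 = (9*V + 0)/8 = (9*V)/8 = 9*V/8)
q(c) = 49/c
q(C(M))**2 = (49/(((9/8)*(-2))))**2 = (49/(-9/4))**2 = (49*(-4/9))**2 = (-196/9)**2 = 38416/81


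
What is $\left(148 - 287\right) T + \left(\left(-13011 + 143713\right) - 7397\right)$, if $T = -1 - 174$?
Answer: $147630$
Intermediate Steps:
$T = -175$
$\left(148 - 287\right) T + \left(\left(-13011 + 143713\right) - 7397\right) = \left(148 - 287\right) \left(-175\right) + \left(\left(-13011 + 143713\right) - 7397\right) = \left(-139\right) \left(-175\right) + \left(130702 - 7397\right) = 24325 + 123305 = 147630$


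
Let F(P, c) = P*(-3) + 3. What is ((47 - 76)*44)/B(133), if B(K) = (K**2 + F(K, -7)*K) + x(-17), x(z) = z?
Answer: 319/8749 ≈ 0.036461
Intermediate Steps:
F(P, c) = 3 - 3*P (F(P, c) = -3*P + 3 = 3 - 3*P)
B(K) = -17 + K**2 + K*(3 - 3*K) (B(K) = (K**2 + (3 - 3*K)*K) - 17 = (K**2 + K*(3 - 3*K)) - 17 = -17 + K**2 + K*(3 - 3*K))
((47 - 76)*44)/B(133) = ((47 - 76)*44)/(-17 - 2*133**2 + 3*133) = (-29*44)/(-17 - 2*17689 + 399) = -1276/(-17 - 35378 + 399) = -1276/(-34996) = -1276*(-1/34996) = 319/8749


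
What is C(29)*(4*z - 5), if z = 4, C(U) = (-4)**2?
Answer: 176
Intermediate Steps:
C(U) = 16
C(29)*(4*z - 5) = 16*(4*4 - 5) = 16*(16 - 5) = 16*11 = 176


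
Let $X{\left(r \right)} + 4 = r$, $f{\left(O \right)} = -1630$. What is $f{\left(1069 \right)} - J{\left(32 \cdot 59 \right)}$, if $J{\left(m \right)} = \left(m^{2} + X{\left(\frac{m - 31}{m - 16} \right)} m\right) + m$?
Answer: $- \frac{138932932}{39} \approx -3.5624 \cdot 10^{6}$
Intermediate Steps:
$X{\left(r \right)} = -4 + r$
$J{\left(m \right)} = m + m^{2} + m \left(-4 + \frac{-31 + m}{-16 + m}\right)$ ($J{\left(m \right)} = \left(m^{2} + \left(-4 + \frac{m - 31}{m - 16}\right) m\right) + m = \left(m^{2} + \left(-4 + \frac{-31 + m}{-16 + m}\right) m\right) + m = \left(m^{2} + m \left(-4 + \frac{-31 + m}{-16 + m}\right)\right) + m = m + m^{2} + m \left(-4 + \frac{-31 + m}{-16 + m}\right)$)
$f{\left(1069 \right)} - J{\left(32 \cdot 59 \right)} = -1630 - \frac{32 \cdot 59 \left(17 + \left(32 \cdot 59\right)^{2} - 18 \cdot 32 \cdot 59\right)}{-16 + 32 \cdot 59} = -1630 - \frac{1888 \left(17 + 1888^{2} - 33984\right)}{-16 + 1888} = -1630 - \frac{1888 \left(17 + 3564544 - 33984\right)}{1872} = -1630 - 1888 \cdot \frac{1}{1872} \cdot 3530577 = -1630 - \frac{138869362}{39} = - \frac{138932932}{39}$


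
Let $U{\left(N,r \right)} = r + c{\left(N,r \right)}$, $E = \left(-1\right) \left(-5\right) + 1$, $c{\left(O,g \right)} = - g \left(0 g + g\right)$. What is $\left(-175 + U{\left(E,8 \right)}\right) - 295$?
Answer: $-526$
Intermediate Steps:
$c{\left(O,g \right)} = - g^{2}$ ($c{\left(O,g \right)} = - g \left(0 + g\right) = - g g = - g^{2}$)
$E = 6$ ($E = 5 + 1 = 6$)
$U{\left(N,r \right)} = r - r^{2}$
$\left(-175 + U{\left(E,8 \right)}\right) - 295 = \left(-175 + 8 \left(1 - 8\right)\right) - 295 = \left(-175 + 8 \left(-7\right)\right) - 295 = \left(-175 - 56\right) - 295 = -231 - 295 = -526$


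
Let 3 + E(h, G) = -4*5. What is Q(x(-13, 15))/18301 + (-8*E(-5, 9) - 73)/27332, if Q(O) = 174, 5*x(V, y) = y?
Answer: 6787179/500202932 ≈ 0.013569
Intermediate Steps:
E(h, G) = -23 (E(h, G) = -3 - 4*5 = -3 - 20 = -23)
x(V, y) = y/5
Q(x(-13, 15))/18301 + (-8*E(-5, 9) - 73)/27332 = 174/18301 + (-8*(-23) - 73)/27332 = 174*(1/18301) + (184 - 73)*(1/27332) = 174/18301 + 111*(1/27332) = 174/18301 + 111/27332 = 6787179/500202932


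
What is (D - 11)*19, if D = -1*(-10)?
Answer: -19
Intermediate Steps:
D = 10
(D - 11)*19 = (10 - 11)*19 = -1*19 = -19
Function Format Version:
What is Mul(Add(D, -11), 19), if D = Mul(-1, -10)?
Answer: -19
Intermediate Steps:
D = 10
Mul(Add(D, -11), 19) = Mul(Add(10, -11), 19) = Mul(-1, 19) = -19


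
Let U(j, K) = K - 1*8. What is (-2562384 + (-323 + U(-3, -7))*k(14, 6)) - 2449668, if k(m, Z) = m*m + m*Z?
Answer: -5106692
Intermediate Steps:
k(m, Z) = m² + Z*m
U(j, K) = -8 + K (U(j, K) = K - 8 = -8 + K)
(-2562384 + (-323 + U(-3, -7))*k(14, 6)) - 2449668 = (-2562384 + (-323 + (-8 - 7))*(14*(6 + 14))) - 2449668 = (-2562384 + (-323 - 15)*(14*20)) - 2449668 = (-2562384 - 338*280) - 2449668 = (-2562384 - 94640) - 2449668 = -2657024 - 2449668 = -5106692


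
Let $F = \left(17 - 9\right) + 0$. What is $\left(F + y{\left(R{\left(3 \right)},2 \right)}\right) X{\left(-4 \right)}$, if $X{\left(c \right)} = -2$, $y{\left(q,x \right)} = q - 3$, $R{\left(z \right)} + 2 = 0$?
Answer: $-6$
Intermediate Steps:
$R{\left(z \right)} = -2$ ($R{\left(z \right)} = -2 + 0 = -2$)
$y{\left(q,x \right)} = -3 + q$ ($y{\left(q,x \right)} = q - 3 = -3 + q$)
$F = 8$ ($F = 8 + 0 = 8$)
$\left(F + y{\left(R{\left(3 \right)},2 \right)}\right) X{\left(-4 \right)} = \left(8 - 5\right) \left(-2\right) = 3 \left(-2\right) = -6$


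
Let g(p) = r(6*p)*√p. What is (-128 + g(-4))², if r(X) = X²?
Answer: -1310720 - 294912*I ≈ -1.3107e+6 - 2.9491e+5*I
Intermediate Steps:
g(p) = 36*p^(5/2) (g(p) = (6*p)²*√p = (36*p²)*√p = 36*p^(5/2))
(-128 + g(-4))² = (-128 + 36*(-4)^(5/2))² = (-128 + 36*(32*I))² = (-128 + 1152*I)²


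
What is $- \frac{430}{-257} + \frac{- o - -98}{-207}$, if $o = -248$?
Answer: $\frac{88}{53199} \approx 0.0016542$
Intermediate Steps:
$- \frac{430}{-257} + \frac{- o - -98}{-207} = - \frac{430}{-257} + \frac{\left(-1\right) \left(-248\right) - -98}{-207} = \left(-430\right) \left(- \frac{1}{257}\right) + \left(248 + 98\right) \left(- \frac{1}{207}\right) = \frac{430}{257} + 346 \left(- \frac{1}{207}\right) = \frac{430}{257} - \frac{346}{207} = \frac{88}{53199}$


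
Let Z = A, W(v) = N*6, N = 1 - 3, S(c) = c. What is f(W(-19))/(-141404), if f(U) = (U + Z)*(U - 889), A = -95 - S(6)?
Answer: -1921/2668 ≈ -0.72001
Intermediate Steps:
N = -2
W(v) = -12 (W(v) = -2*6 = -12)
A = -101 (A = -95 - 1*6 = -95 - 6 = -101)
Z = -101
f(U) = (-889 + U)*(-101 + U) (f(U) = (U - 101)*(U - 889) = (-101 + U)*(-889 + U) = (-889 + U)*(-101 + U))
f(W(-19))/(-141404) = (89789 + (-12)**2 - 990*(-12))/(-141404) = (89789 + 144 + 11880)*(-1/141404) = 101813*(-1/141404) = -1921/2668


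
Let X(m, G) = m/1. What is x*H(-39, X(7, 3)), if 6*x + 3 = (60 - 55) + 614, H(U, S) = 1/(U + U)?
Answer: -154/117 ≈ -1.3162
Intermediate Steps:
X(m, G) = m (X(m, G) = m*1 = m)
H(U, S) = 1/(2*U)
x = 308/3 (x = -1/2 + ((60 - 55) + 614)/6 = -1/2 + (5 + 614)/6 = -1/2 + (1/6)*619 = -1/2 + 619/6 = 308/3 ≈ 102.67)
x*H(-39, X(7, 3)) = 308*((1/2)/(-39))/3 = 308*((1/2)*(-1/39))/3 = (308/3)*(-1/78) = -154/117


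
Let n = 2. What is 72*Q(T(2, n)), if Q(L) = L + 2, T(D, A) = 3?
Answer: 360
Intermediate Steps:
Q(L) = 2 + L
72*Q(T(2, n)) = 72*(2 + 3) = 72*5 = 360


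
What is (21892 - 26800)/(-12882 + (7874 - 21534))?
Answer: 2454/13271 ≈ 0.18491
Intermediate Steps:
(21892 - 26800)/(-12882 + (7874 - 21534)) = -4908/(-12882 - 13660) = -4908/(-26542) = -4908*(-1/26542) = 2454/13271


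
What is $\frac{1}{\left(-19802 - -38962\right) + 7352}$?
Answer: $\frac{1}{26512} \approx 3.7719 \cdot 10^{-5}$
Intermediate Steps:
$\frac{1}{\left(-19802 - -38962\right) + 7352} = \frac{1}{\left(-19802 + 38962\right) + 7352} = \frac{1}{19160 + 7352} = \frac{1}{26512}$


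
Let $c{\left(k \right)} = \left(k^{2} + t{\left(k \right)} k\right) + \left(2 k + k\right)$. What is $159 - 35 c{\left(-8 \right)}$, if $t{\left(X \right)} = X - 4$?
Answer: $-4601$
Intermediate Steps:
$t{\left(X \right)} = -4 + X$
$c{\left(k \right)} = k^{2} + 3 k + k \left(-4 + k\right)$ ($c{\left(k \right)} = \left(k^{2} + \left(-4 + k\right) k\right) + \left(2 k + k\right) = \left(k^{2} + k \left(-4 + k\right)\right) + 3 k = k^{2} + 3 k + k \left(-4 + k\right)$)
$159 - 35 c{\left(-8 \right)} = 159 - 35 \left(- 8 \left(-1 + 2 \left(-8\right)\right)\right) = 159 - 35 \left(- 8 \left(-1 - 16\right)\right) = 159 - 35 \left(\left(-8\right) \left(-17\right)\right) = 159 - 4760 = -4601$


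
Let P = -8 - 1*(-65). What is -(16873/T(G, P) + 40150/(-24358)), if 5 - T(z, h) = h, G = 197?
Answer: 206540167/633308 ≈ 326.13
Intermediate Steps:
P = 57 (P = -8 + 65 = 57)
T(z, h) = 5 - h
-(16873/T(G, P) + 40150/(-24358)) = -(16873/(5 - 1*57) + 40150/(-24358)) = -(16873/(5 - 57) + 40150*(-1/24358)) = -(16873/(-52) - 20075/12179) = -(16873*(-1/52) - 20075/12179) = -(-16873/52 - 20075/12179) = -1*(-206540167/633308) = 206540167/633308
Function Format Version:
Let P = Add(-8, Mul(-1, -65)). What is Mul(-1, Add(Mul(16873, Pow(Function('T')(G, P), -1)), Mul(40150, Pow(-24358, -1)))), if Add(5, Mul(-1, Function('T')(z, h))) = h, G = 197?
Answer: Rational(206540167, 633308) ≈ 326.13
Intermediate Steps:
P = 57 (P = Add(-8, 65) = 57)
Function('T')(z, h) = Add(5, Mul(-1, h))
Mul(-1, Add(Mul(16873, Pow(Function('T')(G, P), -1)), Mul(40150, Pow(-24358, -1)))) = Mul(-1, Add(Mul(16873, Pow(Add(5, Mul(-1, 57)), -1)), Mul(40150, Pow(-24358, -1)))) = Mul(-1, Add(Mul(16873, Pow(Add(5, -57), -1)), Mul(40150, Rational(-1, 24358)))) = Mul(-1, Add(Mul(16873, Pow(-52, -1)), Rational(-20075, 12179))) = Mul(-1, Add(Mul(16873, Rational(-1, 52)), Rational(-20075, 12179))) = Mul(-1, Add(Rational(-16873, 52), Rational(-20075, 12179))) = Mul(-1, Rational(-206540167, 633308)) = Rational(206540167, 633308)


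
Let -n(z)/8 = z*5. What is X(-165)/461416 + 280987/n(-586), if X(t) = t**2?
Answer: 55584493/4614160 ≈ 12.047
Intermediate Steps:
n(z) = -40*z (n(z) = -8*z*5 = -40*z)
X(-165)/461416 + 280987/n(-586) = (-165)**2/461416 + 280987/((-40*(-586))) = 27225*(1/461416) + 280987/23440 = 27225/461416 + 280987*(1/23440) = 27225/461416 + 959/80 = 55584493/4614160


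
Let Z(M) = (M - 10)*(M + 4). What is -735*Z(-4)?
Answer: 0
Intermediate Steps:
Z(M) = (-10 + M)*(4 + M)
-735*Z(-4) = -735*(-40 + (-4)² - 6*(-4)) = -735*(-40 + 16 + 24) = -735*0 = 0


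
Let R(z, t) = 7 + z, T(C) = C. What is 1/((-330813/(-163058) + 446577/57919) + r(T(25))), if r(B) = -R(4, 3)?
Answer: -1349165186/1701058387 ≈ -0.79313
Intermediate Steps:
r(B) = -11 (r(B) = -(7 + 4) = -1*11 = -11)
1/((-330813/(-163058) + 446577/57919) + r(T(25))) = 1/((-330813/(-163058) + 446577/57919) - 11) = 1/((-330813*(-1/163058) + 446577*(1/57919)) - 11) = 1/((47259/23294 + 446577/57919) - 11) = 1/(13139758659/1349165186 - 11) = 1/(-1701058387/1349165186) = -1349165186/1701058387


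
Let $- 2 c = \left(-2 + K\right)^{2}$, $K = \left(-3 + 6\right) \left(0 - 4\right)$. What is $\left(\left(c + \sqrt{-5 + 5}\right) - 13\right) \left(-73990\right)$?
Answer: $8212890$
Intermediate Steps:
$K = -12$ ($K = 3 \left(-4\right) = -12$)
$c = -98$ ($c = - \frac{\left(-2 - 12\right)^{2}}{2} = - \frac{\left(-14\right)^{2}}{2} = \left(- \frac{1}{2}\right) 196 = -98$)
$\left(\left(c + \sqrt{-5 + 5}\right) - 13\right) \left(-73990\right) = \left(\left(-98 + \sqrt{-5 + 5}\right) - 13\right) \left(-73990\right) = \left(\left(-98 + \sqrt{0}\right) - 13\right) \left(-73990\right) = \left(\left(-98 + 0\right) - 13\right) \left(-73990\right) = \left(-98 - 13\right) \left(-73990\right) = \left(-111\right) \left(-73990\right) = 8212890$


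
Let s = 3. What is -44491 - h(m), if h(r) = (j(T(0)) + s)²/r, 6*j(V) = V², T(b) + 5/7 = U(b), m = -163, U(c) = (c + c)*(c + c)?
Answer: -626835901739/14089068 ≈ -44491.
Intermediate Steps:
U(c) = 4*c² (U(c) = (2*c)*(2*c) = 4*c²)
T(b) = -5/7 + 4*b²
j(V) = V²/6
h(r) = 822649/(86436*r) (h(r) = ((-5/7 + 4*0²)²/6 + 3)²/r = ((-5/7 + 4*0)²/6 + 3)²/r = ((-5/7 + 0)²/6 + 3)²/r = ((-5/7)²/6 + 3)²/r = ((⅙)*(25/49) + 3)²/r = (25/294 + 3)²/r = (907/294)²/r = 822649/(86436*r))
-44491 - h(m) = -44491 - 822649/(86436*(-163)) = -44491 - 822649*(-1)/(86436*163) = -44491 - 1*(-822649/14089068) = -44491 + 822649/14089068 = -626835901739/14089068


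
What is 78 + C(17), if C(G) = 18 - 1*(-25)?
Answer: 121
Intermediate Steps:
C(G) = 43 (C(G) = 18 + 25 = 43)
78 + C(17) = 78 + 43 = 121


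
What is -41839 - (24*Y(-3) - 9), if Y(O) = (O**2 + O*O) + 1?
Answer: -42286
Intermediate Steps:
Y(O) = 1 + 2*O**2 (Y(O) = (O**2 + O**2) + 1 = 2*O**2 + 1 = 1 + 2*O**2)
-41839 - (24*Y(-3) - 9) = -41839 - (24*(1 + 2*(-3)**2) - 9) = -41839 - (24*(1 + 2*9) - 9) = -41839 - (24*(1 + 18) - 9) = -41839 - (24*19 - 9) = -41839 - (456 - 9) = -41839 - 1*447 = -41839 - 447 = -42286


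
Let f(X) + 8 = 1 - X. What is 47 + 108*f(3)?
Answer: -1033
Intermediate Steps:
f(X) = -7 - X (f(X) = -8 + (1 - X) = -7 - X)
47 + 108*f(3) = 47 + 108*(-7 - 1*3) = 47 + 108*(-7 - 3) = 47 + 108*(-10) = 47 - 1080 = -1033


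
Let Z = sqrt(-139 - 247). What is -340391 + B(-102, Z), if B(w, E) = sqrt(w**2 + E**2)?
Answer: -340391 + sqrt(10018) ≈ -3.4029e+5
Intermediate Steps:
Z = I*sqrt(386) (Z = sqrt(-386) = I*sqrt(386) ≈ 19.647*I)
B(w, E) = sqrt(E**2 + w**2)
-340391 + B(-102, Z) = -340391 + sqrt((I*sqrt(386))**2 + (-102)**2) = -340391 + sqrt(-386 + 10404) = -340391 + sqrt(10018)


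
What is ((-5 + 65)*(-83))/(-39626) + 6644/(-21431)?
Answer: -78274382/424612403 ≈ -0.18434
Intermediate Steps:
((-5 + 65)*(-83))/(-39626) + 6644/(-21431) = (60*(-83))*(-1/39626) + 6644*(-1/21431) = -4980*(-1/39626) - 6644/21431 = 2490/19813 - 6644/21431 = -78274382/424612403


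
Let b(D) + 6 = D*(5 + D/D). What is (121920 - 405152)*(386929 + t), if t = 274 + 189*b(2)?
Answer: -109989465184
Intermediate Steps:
b(D) = -6 + 6*D (b(D) = -6 + D*(5 + D/D) = -6 + D*(5 + 1) = -6 + D*6 = -6 + 6*D)
t = 1408 (t = 274 + 189*(-6 + 6*2) = 274 + 189*(-6 + 12) = 274 + 189*6 = 274 + 1134 = 1408)
(121920 - 405152)*(386929 + t) = (121920 - 405152)*(386929 + 1408) = -283232*388337 = -109989465184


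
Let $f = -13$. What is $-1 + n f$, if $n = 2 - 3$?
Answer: $12$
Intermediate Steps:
$n = -1$ ($n = 2 - 3 = -1$)
$-1 + n f = -1 - -13 = -1 + 13 = 12$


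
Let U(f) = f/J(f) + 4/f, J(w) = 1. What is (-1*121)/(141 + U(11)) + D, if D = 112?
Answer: 186381/1676 ≈ 111.21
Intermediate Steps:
U(f) = f + 4/f (U(f) = f/1 + 4/f = f*1 + 4/f = f + 4/f)
(-1*121)/(141 + U(11)) + D = (-1*121)/(141 + (11 + 4/11)) + 112 = -121/(141 + (11 + 4*(1/11))) + 112 = -121/(141 + (11 + 4/11)) + 112 = -121/(141 + 125/11) + 112 = -121/1676/11 + 112 = -121*11/1676 + 112 = -1331/1676 + 112 = 186381/1676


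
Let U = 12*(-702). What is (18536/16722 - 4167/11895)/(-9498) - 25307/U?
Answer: 11350777051153/3778459977240 ≈ 3.0041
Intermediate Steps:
U = -8424
(18536/16722 - 4167/11895)/(-9498) - 25307/U = (18536/16722 - 4167/11895)/(-9498) - 25307/(-8424) = (18536*(1/16722) - 4167*1/11895)*(-1/9498) - 25307*(-1/8424) = (9268/8361 - 1389/3965)*(-1/9498) + 25307/8424 = (25134191/33151365)*(-1/9498) + 25307/8424 = -25134191/314871664770 + 25307/8424 = 11350777051153/3778459977240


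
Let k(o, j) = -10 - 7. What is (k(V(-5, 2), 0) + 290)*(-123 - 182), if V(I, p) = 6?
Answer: -83265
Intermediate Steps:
k(o, j) = -17
(k(V(-5, 2), 0) + 290)*(-123 - 182) = (-17 + 290)*(-123 - 182) = 273*(-305) = -83265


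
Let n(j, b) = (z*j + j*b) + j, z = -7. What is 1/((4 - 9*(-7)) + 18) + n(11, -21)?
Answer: -25244/85 ≈ -296.99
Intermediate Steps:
n(j, b) = -6*j + b*j (n(j, b) = (-7*j + j*b) + j = (-7*j + b*j) + j = -6*j + b*j)
1/((4 - 9*(-7)) + 18) + n(11, -21) = 1/((4 - 9*(-7)) + 18) + 11*(-6 - 21) = 1/((4 + 63) + 18) + 11*(-27) = 1/(67 + 18) - 297 = 1/85 - 297 = -25244/85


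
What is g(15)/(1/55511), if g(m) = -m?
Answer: -832665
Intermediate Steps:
g(15)/(1/55511) = (-1*15)/(1/55511) = -15/1/55511 = -15*55511 = -832665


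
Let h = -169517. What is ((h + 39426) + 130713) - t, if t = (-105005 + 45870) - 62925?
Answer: 122682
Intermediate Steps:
t = -122060 (t = -59135 - 62925 = -122060)
((h + 39426) + 130713) - t = ((-169517 + 39426) + 130713) - 1*(-122060) = (-130091 + 130713) + 122060 = 622 + 122060 = 122682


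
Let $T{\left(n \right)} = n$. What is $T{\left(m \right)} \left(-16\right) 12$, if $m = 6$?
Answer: $-1152$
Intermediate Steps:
$T{\left(m \right)} \left(-16\right) 12 = 6 \left(-16\right) 12 = \left(-96\right) 12 = -1152$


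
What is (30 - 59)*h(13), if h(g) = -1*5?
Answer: 145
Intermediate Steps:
h(g) = -5
(30 - 59)*h(13) = (30 - 59)*(-5) = -29*(-5) = 145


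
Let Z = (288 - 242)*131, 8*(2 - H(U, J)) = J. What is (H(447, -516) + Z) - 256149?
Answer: -500113/2 ≈ -2.5006e+5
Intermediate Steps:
H(U, J) = 2 - J/8
Z = 6026 (Z = 46*131 = 6026)
(H(447, -516) + Z) - 256149 = ((2 - ⅛*(-516)) + 6026) - 256149 = ((2 + 129/2) + 6026) - 256149 = (133/2 + 6026) - 256149 = 12185/2 - 256149 = -500113/2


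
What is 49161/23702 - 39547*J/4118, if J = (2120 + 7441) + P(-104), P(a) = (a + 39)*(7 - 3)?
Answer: -4385324317/49097 ≈ -89320.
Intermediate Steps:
P(a) = 156 + 4*a (P(a) = (39 + a)*4 = 156 + 4*a)
J = 9301 (J = (2120 + 7441) + (156 + 4*(-104)) = 9561 + (156 - 416) = 9561 - 260 = 9301)
49161/23702 - 39547*J/4118 = 49161/23702 - 39547/(4118/9301) = 49161*(1/23702) - 39547/(4118*(1/9301)) = 7023/3386 - 39547/58/131 = 7023/3386 - 39547*131/58 = 7023/3386 - 5180657/58 = -4385324317/49097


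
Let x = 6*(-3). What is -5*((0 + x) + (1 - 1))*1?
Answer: 90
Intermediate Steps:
x = -18
-5*((0 + x) + (1 - 1))*1 = -5*((0 - 18) + (1 - 1))*1 = -5*(-18 + 0)*1 = -5*(-18)*1 = 90*1 = 90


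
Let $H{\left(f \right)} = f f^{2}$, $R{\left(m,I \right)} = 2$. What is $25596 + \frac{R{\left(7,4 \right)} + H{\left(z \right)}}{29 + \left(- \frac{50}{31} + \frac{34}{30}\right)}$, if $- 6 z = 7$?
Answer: $\frac{24440712739}{954864} \approx 25596.0$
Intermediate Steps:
$z = - \frac{7}{6}$ ($z = \left(- \frac{1}{6}\right) 7 = - \frac{7}{6} \approx -1.1667$)
$H{\left(f \right)} = f^{3}$
$25596 + \frac{R{\left(7,4 \right)} + H{\left(z \right)}}{29 + \left(- \frac{50}{31} + \frac{34}{30}\right)} = 25596 + \frac{2 + \left(- \frac{7}{6}\right)^{3}}{29 + \left(- \frac{50}{31} + \frac{34}{30}\right)} = 25596 + \frac{2 - \frac{343}{216}}{29 + \left(\left(-50\right) \frac{1}{31} + 34 \cdot \frac{1}{30}\right)} = 25596 + \frac{1}{29 + \left(- \frac{50}{31} + \frac{17}{15}\right)} \frac{89}{216} = 25596 + \frac{1}{29 - \frac{223}{465}} \cdot \frac{89}{216} = 25596 + \frac{1}{\frac{13262}{465}} \cdot \frac{89}{216} = 25596 + \frac{465}{13262} \cdot \frac{89}{216} = 25596 + \frac{13795}{954864} = \frac{24440712739}{954864}$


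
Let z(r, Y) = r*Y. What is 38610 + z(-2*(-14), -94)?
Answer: 35978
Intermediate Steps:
z(r, Y) = Y*r
38610 + z(-2*(-14), -94) = 38610 - (-188)*(-14) = 38610 - 94*28 = 38610 - 2632 = 35978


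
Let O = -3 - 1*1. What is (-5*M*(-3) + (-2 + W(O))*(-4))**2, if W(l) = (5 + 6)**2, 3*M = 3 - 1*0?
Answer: 212521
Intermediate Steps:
M = 1 (M = (3 - 1*0)/3 = (3 + 0)/3 = (1/3)*3 = 1)
O = -4 (O = -3 - 1 = -4)
W(l) = 121 (W(l) = 11**2 = 121)
(-5*M*(-3) + (-2 + W(O))*(-4))**2 = (-5*1*(-3) + (-2 + 121)*(-4))**2 = (-5*(-3) + 119*(-4))**2 = (15 - 476)**2 = (-461)**2 = 212521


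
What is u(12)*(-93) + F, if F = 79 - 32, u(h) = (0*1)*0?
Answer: 47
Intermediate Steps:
u(h) = 0 (u(h) = 0*0 = 0)
F = 47
u(12)*(-93) + F = 0*(-93) + 47 = 0 + 47 = 47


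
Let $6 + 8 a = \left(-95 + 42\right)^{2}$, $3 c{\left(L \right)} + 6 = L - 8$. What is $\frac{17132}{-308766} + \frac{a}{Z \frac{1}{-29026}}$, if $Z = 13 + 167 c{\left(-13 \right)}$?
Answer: $\frac{6280239969277}{920122680} \approx 6825.4$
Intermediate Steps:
$c{\left(L \right)} = - \frac{14}{3} + \frac{L}{3}$ ($c{\left(L \right)} = -2 + \frac{L - 8}{3} = -2 + \frac{-8 + L}{3} = -2 + \left(- \frac{8}{3} + \frac{L}{3}\right) = - \frac{14}{3} + \frac{L}{3}$)
$Z = -1490$ ($Z = 13 + 167 \left(- \frac{14}{3} + \frac{1}{3} \left(-13\right)\right) = 13 + 167 \left(- \frac{14}{3} - \frac{13}{3}\right) = 13 + 167 \left(-9\right) = 13 - 1503 = -1490$)
$a = \frac{2803}{8}$ ($a = - \frac{3}{4} + \frac{\left(-95 + 42\right)^{2}}{8} = - \frac{3}{4} + \frac{\left(-53\right)^{2}}{8} = - \frac{3}{4} + \frac{1}{8} \cdot 2809 = - \frac{3}{4} + \frac{2809}{8} = \frac{2803}{8} \approx 350.38$)
$\frac{17132}{-308766} + \frac{a}{Z \frac{1}{-29026}} = \frac{17132}{-308766} + \frac{2803}{8 \left(- \frac{1490}{-29026}\right)} = 17132 \left(- \frac{1}{308766}\right) + \frac{2803}{8 \left(\left(-1490\right) \left(- \frac{1}{29026}\right)\right)} = - \frac{8566}{154383} + \frac{2803}{8 \cdot \frac{745}{14513}} = - \frac{8566}{154383} + \frac{2803}{8} \cdot \frac{14513}{745} = - \frac{8566}{154383} + \frac{40679939}{5960} = \frac{6280239969277}{920122680}$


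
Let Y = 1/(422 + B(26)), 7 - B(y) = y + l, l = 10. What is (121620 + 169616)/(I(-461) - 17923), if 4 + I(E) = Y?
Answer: -57227874/3522655 ≈ -16.246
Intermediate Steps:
B(y) = -3 - y (B(y) = 7 - (y + 10) = 7 - (10 + y) = 7 + (-10 - y) = -3 - y)
Y = 1/393 (Y = 1/(422 + (-3 - 1*26)) = 1/(422 + (-3 - 26)) = 1/(422 - 29) = 1/393 ≈ 0.0025445)
I(E) = -1571/393 (I(E) = -4 + 1/393 = -1571/393)
(121620 + 169616)/(I(-461) - 17923) = (121620 + 169616)/(-1571/393 - 17923) = 291236/(-7045310/393) = 291236*(-393/7045310) = -57227874/3522655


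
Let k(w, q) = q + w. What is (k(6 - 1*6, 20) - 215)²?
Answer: 38025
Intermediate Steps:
(k(6 - 1*6, 20) - 215)² = ((20 + (6 - 1*6)) - 215)² = ((20 + (6 - 6)) - 215)² = ((20 + 0) - 215)² = (20 - 215)² = (-195)² = 38025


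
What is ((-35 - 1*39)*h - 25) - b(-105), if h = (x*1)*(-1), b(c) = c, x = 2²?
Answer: 376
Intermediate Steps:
x = 4
h = -4 (h = (4*1)*(-1) = 4*(-1) = -4)
((-35 - 1*39)*h - 25) - b(-105) = ((-35 - 1*39)*(-4) - 25) - 1*(-105) = ((-35 - 39)*(-4) - 25) + 105 = (-74*(-4) - 25) + 105 = (296 - 25) + 105 = 271 + 105 = 376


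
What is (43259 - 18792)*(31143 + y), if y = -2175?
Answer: 708760056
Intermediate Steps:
(43259 - 18792)*(31143 + y) = (43259 - 18792)*(31143 - 2175) = 24467*28968 = 708760056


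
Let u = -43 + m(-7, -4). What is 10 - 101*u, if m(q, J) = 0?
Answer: 4353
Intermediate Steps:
u = -43 (u = -43 + 0 = -43)
10 - 101*u = 10 - 101*(-43) = 10 + 4343 = 4353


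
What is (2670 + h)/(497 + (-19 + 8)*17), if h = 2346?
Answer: 2508/155 ≈ 16.181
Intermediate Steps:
(2670 + h)/(497 + (-19 + 8)*17) = (2670 + 2346)/(497 + (-19 + 8)*17) = 5016/(497 - 11*17) = 5016/(497 - 187) = 5016/310 = 5016*(1/310) = 2508/155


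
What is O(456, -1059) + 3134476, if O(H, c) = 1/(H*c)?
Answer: 1513650998303/482904 ≈ 3.1345e+6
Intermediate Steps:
O(H, c) = 1/(H*c)
O(456, -1059) + 3134476 = 1/(456*(-1059)) + 3134476 = (1/456)*(-1/1059) + 3134476 = -1/482904 + 3134476 = 1513650998303/482904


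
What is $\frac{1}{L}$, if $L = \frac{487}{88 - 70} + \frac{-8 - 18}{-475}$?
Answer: $\frac{8550}{231793} \approx 0.036886$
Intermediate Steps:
$L = \frac{231793}{8550}$ ($L = \frac{487}{88 - 70} + \left(-8 - 18\right) \left(- \frac{1}{475}\right) = \frac{487}{18} - - \frac{26}{475} = 487 \cdot \frac{1}{18} + \frac{26}{475} = \frac{487}{18} + \frac{26}{475} = \frac{231793}{8550} \approx 27.11$)
$\frac{1}{L} = \frac{1}{\frac{231793}{8550}} = \frac{8550}{231793}$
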